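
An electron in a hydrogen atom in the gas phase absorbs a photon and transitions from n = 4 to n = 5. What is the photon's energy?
0.31 eV

The energy levels of a hydrogen-like atom are E_n = -13.6057 eV / n².

Energy at n = 4: E_4 = -13.6057 / 4² = -0.85036 eV
Energy at n = 5: E_5 = -13.6057 / 5² = -0.54423 eV

The excitation energy is the difference:
ΔE = E_5 - E_4
ΔE = -0.54423 - (-0.85036)
ΔE = 0.31 eV

Since this is positive, energy must be absorbed (photon absorption).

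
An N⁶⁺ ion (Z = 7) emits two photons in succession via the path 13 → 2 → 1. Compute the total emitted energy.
662.73445 eV

The energy levels of N⁶⁺ are E_n = -13.6057 × 7² / n² eV.

First transition (13 → 2):
ΔE₁ = |E_2 - E_13|
ΔE₁ = |-166.66982500000 - (-3.94484792899)| = 162.72497707 eV

Second transition (2 → 1):
ΔE₂ = |E_1 - E_2|
ΔE₂ = |-666.67930000000 - (-166.66982500000)| = 500.00947500 eV

Total energy released:
E_total = ΔE₁ + ΔE₂ = 162.72497707 + 500.00947500 = 662.73445 eV

Note: This equals the direct transition 13 → 1: 662.73445 eV ✓
Energy is conserved regardless of the path taken.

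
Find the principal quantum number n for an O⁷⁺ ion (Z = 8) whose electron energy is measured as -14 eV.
n = 8

The exact energy levels follow E_n = -13.6057 Z² / n² eV with Z = 8.

The measured value (-14 eV) is reported to only 2 significant figures, so we must test candidate n values and see which one matches to that precision.

Candidate energies:
  n = 6:  E = -13.6057 × 8² / 6² = -24.18791 eV
  n = 7:  E = -13.6057 × 8² / 7² = -17.77071 eV
  n = 8:  E = -13.6057 × 8² / 8² = -13.60570 eV  ← matches
  n = 9:  E = -13.6057 × 8² / 9² = -10.75018 eV
  n = 10:  E = -13.6057 × 8² / 10² = -8.70765 eV

Checking against the measurement of -14 eV (2 sig figs), only n = 8 agrees:
E_8 = -13.60570 eV, which rounds to -14 eV ✓

Therefore n = 8.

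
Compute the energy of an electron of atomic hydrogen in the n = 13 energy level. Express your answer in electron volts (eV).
-0.08051 eV

The energy levels of a hydrogen-like atom are given by:
E_n = -13.6057 eV / n²

For n = 13:
E_13 = -13.6057 eV / 13²
E_13 = -13.6057 eV / 169
E_13 = -0.08051 eV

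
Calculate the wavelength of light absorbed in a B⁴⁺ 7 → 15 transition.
228.3340 nm

First, find the transition energy using E_n = -13.6057 Z² / n² eV:
E_7 = -13.6057 × 5² / 7² = -6.94168367 eV
E_15 = -13.6057 × 5² / 15² = -1.51174444 eV

Photon energy: |ΔE| = |E_15 - E_7| = 5.42993923 eV

Convert to wavelength using E = hc/λ with hc = 1239.84 eV·nm:
λ = hc/E = 1239.84 eV·nm / 5.42993923 eV
λ = 228.3340 nm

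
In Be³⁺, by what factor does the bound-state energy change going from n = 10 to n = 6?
2.777778

Using E_n = -13.6057 Z² / n² eV with Z = 4:

E_6 = -13.6057 × 4² / 6² = -217.6912 / 36 = -6.046977777778 eV
E_10 = -13.6057 × 4² / 10² = -217.6912 / 100 = -2.176912000000 eV

The ratio is:
E_6/E_10 = (-6.046977777778) / (-2.176912000000)
E_6/E_10 = (-217.6912/36) / (-217.6912/100)
E_6/E_10 = 100/36
E_6/E_10 = 2.777778
(Note: the Z² factors cancel in the ratio.)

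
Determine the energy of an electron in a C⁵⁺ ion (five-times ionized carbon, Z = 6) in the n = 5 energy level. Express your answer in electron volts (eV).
-19.592208 eV

The energy levels of a hydrogen-like atom are given by:
E_n = -13.6057 Z² / n² eV  (with Z = 6 for C⁵⁺)

For n = 5:
E_5 = -13.6057 × 6² / 5²
E_5 = -13.6057 × 36 / 25
E_5 = -19.592208 eV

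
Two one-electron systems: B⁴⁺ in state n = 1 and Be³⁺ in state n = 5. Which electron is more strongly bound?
B⁴⁺ at n = 1 (E = -340.142500 eV)

Using E_n = -13.6057 Z² / n² eV:

B⁴⁺ (Z = 5) at n = 1:
E = -13.6057 × 5² / 1² = -13.6057 × 25 / 1 = -340.142500000 eV

Be³⁺ (Z = 4) at n = 5:
E = -13.6057 × 4² / 5² = -13.6057 × 16 / 25 = -8.707648000 eV

Since -340.142500000 eV < -8.707648000 eV,
B⁴⁺ at n = 1 is more tightly bound (requires more energy to ionize).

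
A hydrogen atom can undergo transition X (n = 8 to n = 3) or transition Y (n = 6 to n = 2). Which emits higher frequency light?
6 → 2

Calculate the energy for each transition:

Transition 8 → 3:
ΔE₁ = |E_3 - E_8| = |-13.6057/3² - (-13.6057/8²)|
ΔE₁ = |-1.511744444444 - (-0.212589062500)| = 1.299155382 eV

Transition 6 → 2:
ΔE₂ = |E_2 - E_6| = |-13.6057/2² - (-13.6057/6²)|
ΔE₂ = |-3.401425000000 - (-0.377936111111)| = 3.023488889 eV

Since 3.023488889 eV > 1.299155382 eV, the transition 6 → 2 emits the more energetic photon.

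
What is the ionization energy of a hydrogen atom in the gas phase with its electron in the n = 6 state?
0.377936 eV

The ionization energy is the energy needed to remove the electron completely (n → ∞).

For hydrogen, E_n = -13.6057 eV / n².

At n = 6: E_6 = -13.6057 / 6² = -0.377936111 eV
At n = ∞: E_∞ = 0 eV

Ionization energy = E_∞ - E_6 = 0 - (-0.377936111) = 0.377936111 eV
Ionization energy ≈ 0.377936 eV

This is also called the binding energy of the electron in state n = 6.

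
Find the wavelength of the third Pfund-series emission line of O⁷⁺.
58.4144 nm

The lines of a series are numbered from the longest wavelength (smallest ΔE) outward; the third line is the transition from n = n_f + 3 to n_f.
The Pfund series has all transitions ending at n_f = 5.

For O⁷⁺ (Z = 8), the third line (γ-line) is the jump from n = 8 to n = 5:
E_8 = -13.6057 × 8² / 8² = -13.605700 eV
E_5 = -13.6057 × 8² / 5² = -34.830592 eV
ΔE = E_8 - E_5 = 21.224892 eV

λ = hc/E = 1239.84 eV·nm / 21.224892 eV
λ = 58.4144 nm

This is the γ-line of the Pfund series in O⁷⁺.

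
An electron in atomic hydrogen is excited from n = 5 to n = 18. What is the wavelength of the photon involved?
2468.645 nm

First, find the transition energy using E_n = -13.6057 / n² eV:
E_5 = -13.6057 / 5² = -0.544228000 eV
E_18 = -13.6057 / 18² = -0.041992901 eV

Photon energy: |ΔE| = |E_18 - E_5| = 0.502235099 eV

Convert to wavelength using E = hc/λ with hc = 1239.84 eV·nm:
λ = hc/E = 1239.84 eV·nm / 0.502235099 eV
λ = 2468.645 nm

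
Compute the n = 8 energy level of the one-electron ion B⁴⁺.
-5.31473 eV

For hydrogen-like ions, the energy levels scale with Z²:
E_n = -13.6057 Z² / n² eV

For B⁴⁺ (Z = 5) at n = 8:
E_8 = -13.6057 × 5² / 8²
E_8 = -13.6057 × 25 / 64
E_8 = -340.1425 / 64
E_8 = -5.31473 eV

The energy is 25 times more negative than hydrogen at the same n due to the stronger nuclear charge.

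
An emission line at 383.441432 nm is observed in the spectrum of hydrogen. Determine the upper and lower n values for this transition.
n = 9 → n = 2

First, find the photon energy from the wavelength (hc = 1239.84 eV·nm):
E = hc/λ = 1239.84 eV·nm / 383.441432 nm = 3.2334534 eV

The energy levels of hydrogen satisfy E_n = -13.6057 / n² eV, so an emission n_i → n_f releases
ΔE = 13.6057 × (1/n_f² − 1/n_i²) eV.

Setting ΔE equal to the photon energy:
1/n_f² − 1/n_i² = 3.2334534 / 13.6057 = 0.23765432

Since 1/n_i² must be positive, we need 1/n_f² > 0.23765432, i.e. n_f ≤ 2. For each allowed n_f, solve n_i = (1/n_f² − 0.23765432)^(−1/2) and check whether it is a whole number:
  n_f = 1: 1/n_i² = 1.00000000 − 0.23765432 = 0.76234568 → n_i = 1.145  (not an integer) ✗
  n_f = 2: 1/n_i² = 0.25000000 − 0.23765432 = 0.01234568 → n_i = 9.000  → integer, n_i = 9 ✓

Only n_f = 2 gives an integer upper level, n_i = 9.

The transition is from n = 9 to n = 2 (emission).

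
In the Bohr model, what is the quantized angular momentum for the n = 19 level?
2.0037e-33 J·s (or 19ℏ)

In the Bohr model, angular momentum is quantized:
L = nℏ

where ℏ = h/(2π) = 1.054572e-34 J·s

For n = 19:
L = 19 × 1.054572e-34 J·s
L = 2.0037e-33 J·s

This can also be written as L = 19ℏ.
The angular momentum is an integer multiple of the reduced Planck constant.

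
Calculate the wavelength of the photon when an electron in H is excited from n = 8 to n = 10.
16200.2690 nm

First, find the transition energy using E_n = -13.6057 / n² eV:
E_8 = -13.6057 / 8² = -0.212589062500 eV
E_10 = -13.6057 / 10² = -0.136057000000 eV

Photon energy: |ΔE| = |E_10 - E_8| = 0.076532062500 eV

Convert to wavelength using E = hc/λ with hc = 1239.84 eV·nm:
λ = hc/E = 1239.84 eV·nm / 0.076532062500 eV
λ = 16200.2690 nm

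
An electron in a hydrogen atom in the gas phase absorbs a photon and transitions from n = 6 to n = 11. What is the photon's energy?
0.2655 eV

The energy levels of a hydrogen-like atom are E_n = -13.6057 eV / n².

Energy at n = 6: E_6 = -13.6057 / 6² = -0.3779361 eV
Energy at n = 11: E_11 = -13.6057 / 11² = -0.1124438 eV

The excitation energy is the difference:
ΔE = E_11 - E_6
ΔE = -0.1124438 - (-0.3779361)
ΔE = 0.2655 eV

Since this is positive, energy must be absorbed (photon absorption).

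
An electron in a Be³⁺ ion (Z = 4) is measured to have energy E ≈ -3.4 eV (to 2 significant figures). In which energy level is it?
n = 8

The exact energy levels follow E_n = -13.6057 Z² / n² eV with Z = 4.

The measured value (-3.4 eV) is reported to only 2 significant figures, so we must test candidate n values and see which one matches to that precision.

Candidate energies:
  n = 6:  E = -13.6057 × 4² / 6² = -6.04698 eV
  n = 7:  E = -13.6057 × 4² / 7² = -4.44268 eV
  n = 8:  E = -13.6057 × 4² / 8² = -3.40143 eV  ← matches
  n = 9:  E = -13.6057 × 4² / 9² = -2.68755 eV
  n = 10:  E = -13.6057 × 4² / 10² = -2.17691 eV

Checking against the measurement of -3.4 eV (2 sig figs), only n = 8 agrees:
E_8 = -3.40143 eV, which rounds to -3.4 eV ✓

Therefore n = 8.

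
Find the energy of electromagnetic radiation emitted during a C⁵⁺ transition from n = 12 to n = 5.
16.19078 eV

The energy levels are E_n = -13.6057 Z² eV / n².

Energy at n = 12: E_12 = -13.6057 × 6² / 12² = -3.40142500 eV
Energy at n = 5: E_5 = -13.6057 × 6² / 5² = -19.59220800 eV

For emission (electron falling to lower state), the photon energy is:
E_photon = E_12 - E_5 = |-3.40142500 - (-19.59220800)|
E_photon = 16.19078 eV

This energy is carried away by the emitted photon.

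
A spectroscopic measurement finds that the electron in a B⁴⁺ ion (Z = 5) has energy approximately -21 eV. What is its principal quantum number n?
n = 4

The exact energy levels follow E_n = -13.6057 Z² / n² eV with Z = 5.

The measured value (-21 eV) is reported to only 2 significant figures, so we must test candidate n values and see which one matches to that precision.

Candidate energies:
  n = 2:  E = -13.6057 × 5² / 2² = -85.03563 eV
  n = 3:  E = -13.6057 × 5² / 3² = -37.79361 eV
  n = 4:  E = -13.6057 × 5² / 4² = -21.25891 eV  ← matches
  n = 5:  E = -13.6057 × 5² / 5² = -13.60570 eV
  n = 6:  E = -13.6057 × 5² / 6² = -9.44840 eV

Checking against the measurement of -21 eV (2 sig figs), only n = 4 agrees:
E_4 = -21.25891 eV, which rounds to -21 eV ✓

Therefore n = 4.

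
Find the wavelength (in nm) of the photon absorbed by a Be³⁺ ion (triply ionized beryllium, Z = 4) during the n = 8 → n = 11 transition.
773.776 nm

First, find the transition energy using E_n = -13.6057 Z² / n² eV:
E_8 = -13.6057 × 4² / 8² = -3.4014250 eV
E_11 = -13.6057 × 4² / 11² = -1.7991008 eV

Photon energy: |ΔE| = |E_11 - E_8| = 1.6023242 eV

Convert to wavelength using E = hc/λ with hc = 1239.84 eV·nm:
λ = hc/E = 1239.84 eV·nm / 1.6023242 eV
λ = 773.776 nm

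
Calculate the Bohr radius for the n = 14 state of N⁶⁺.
1.4817 nm (or 14.8170 Å)

The Bohr radius formula is:
r_n = n² a₀ / Z

where a₀ = 0.0529177 nm is the Bohr radius.

For N⁶⁺ (Z = 7) at n = 14:
r_14 = 14² × 0.0529177 nm / 7
r_14 = 196 × 0.0529177 nm / 7
r_14 = 10.37187 nm / 7
r_14 = 1.4817 nm

The electron orbits at approximately 1.4817 nm from the nucleus.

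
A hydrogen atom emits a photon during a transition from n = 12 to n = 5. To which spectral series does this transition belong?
Pfund series

The spectral series in hydrogen are named based on the final (lower) energy level:
- Lyman series: n_final = 1 (ultraviolet)
- Balmer series: n_final = 2 (visible/near-UV)
- Paschen series: n_final = 3 (infrared)
- Brackett series: n_final = 4 (infrared)
- Pfund series: n_final = 5 (far infrared)

Since this transition ends at n = 5, it belongs to the Pfund series.

For reference, this 12 → 5 line has photon energy
ΔE = 13.6057 eV × (1/5² - 1/12²) = 0.44974397 eV,
corresponding to wavelength λ = hc/ΔE = 1239.84 eV·nm / 0.44974397 eV = 2756.77 nm in the far infrared region.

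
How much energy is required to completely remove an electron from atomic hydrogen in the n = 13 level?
0.08051 eV

The ionization energy is the energy needed to remove the electron completely (n → ∞).

For hydrogen, E_n = -13.6057 eV / n².

At n = 13: E_13 = -13.6057 / 13² = -0.08050710 eV
At n = ∞: E_∞ = 0 eV

Ionization energy = E_∞ - E_13 = 0 - (-0.08050710) = 0.08050710 eV
Ionization energy ≈ 0.08051 eV

This is also called the binding energy of the electron in state n = 13.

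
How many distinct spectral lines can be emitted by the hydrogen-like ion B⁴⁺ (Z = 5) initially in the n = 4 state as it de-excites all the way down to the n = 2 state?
3

The electron can occupy levels n = 2, 3, ..., 4 during de-excitation — that is m = 4 - 2 + 1 = 3 distinct levels.

The number of distinct spectral lines equals the number of ways to choose 2 of these m levels (each pair gives one possible emission transition):

Number of lines = m(m-1)/2 = 3×2/2 = 3

These correspond to all possible transitions between the 3 levels:
4 → 3, 4 → 2, 3 → 2

Each transition produces a photon with a unique energy (and thus wavelength). This count does not depend on Z.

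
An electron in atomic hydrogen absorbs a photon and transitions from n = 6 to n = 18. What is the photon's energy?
0.34 eV

The energy levels of a hydrogen-like atom are E_n = -13.6057 eV / n².

Energy at n = 6: E_6 = -13.6057 / 6² = -0.37794 eV
Energy at n = 18: E_18 = -13.6057 / 18² = -0.04199 eV

The excitation energy is the difference:
ΔE = E_18 - E_6
ΔE = -0.04199 - (-0.37794)
ΔE = 0.34 eV

Since this is positive, energy must be absorbed (photon absorption).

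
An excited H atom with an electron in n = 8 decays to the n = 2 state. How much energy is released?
3.189 eV

The energy levels are E_n = -13.6057 eV / n².

Energy at n = 8: E_8 = -13.6057 / 8² = -0.212589 eV
Energy at n = 2: E_2 = -13.6057 / 2² = -3.401425 eV

For emission (electron falling to lower state), the photon energy is:
E_photon = E_8 - E_2 = |-0.212589 - (-3.401425)|
E_photon = 3.189 eV

This energy is carried away by the emitted photon.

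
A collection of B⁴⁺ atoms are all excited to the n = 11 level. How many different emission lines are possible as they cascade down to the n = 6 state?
15

The electron can occupy levels n = 6, 7, ..., 11 during de-excitation — that is m = 11 - 6 + 1 = 6 distinct levels.

The number of distinct spectral lines equals the number of ways to choose 2 of these m levels (each pair gives one possible emission transition):

Number of lines = m(m-1)/2 = 6×5/2 = 15

These correspond to all possible transitions between the 6 levels:
11 → 10, 11 → 9, 11 → 8, 11 → 7, 11 → 6, 10 → 9, 10 → 8, 10 → 7...

Each transition produces a photon with a unique energy (and thus wavelength). This count does not depend on Z.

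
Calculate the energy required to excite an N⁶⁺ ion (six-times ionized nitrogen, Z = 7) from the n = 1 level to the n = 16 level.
664.075084 eV

The energy levels of a hydrogen-like atom are E_n = -13.6057 Z² eV / n².

Energy at n = 1: E_1 = -13.6057 × 7² / 1² = -666.679300000 eV
Energy at n = 16: E_16 = -13.6057 × 7² / 16² = -2.604216016 eV

The excitation energy is the difference:
ΔE = E_16 - E_1
ΔE = -2.604216016 - (-666.679300000)
ΔE = 664.075084 eV

Since this is positive, energy must be absorbed (photon absorption).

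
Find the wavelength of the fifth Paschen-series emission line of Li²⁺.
106.038 nm

The lines of a series are numbered from the longest wavelength (smallest ΔE) outward; the fifth line is the transition from n = n_f + 5 to n_f.
The Paschen series has all transitions ending at n_f = 3.

For Li²⁺ (Z = 3), the fifth line (ε-line) is the jump from n = 8 to n = 3:
E_8 = -13.6057 × 3² / 8² = -1.913302 eV
E_3 = -13.6057 × 3² / 3² = -13.605700 eV
ΔE = E_8 - E_3 = 11.692398 eV

λ = hc/E = 1239.84 eV·nm / 11.692398 eV
λ = 106.038 nm

This is the ε-line of the Paschen series in Li²⁺.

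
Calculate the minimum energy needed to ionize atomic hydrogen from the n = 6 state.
0.377936 eV

The ionization energy is the energy needed to remove the electron completely (n → ∞).

For hydrogen, E_n = -13.6057 eV / n².

At n = 6: E_6 = -13.6057 / 6² = -0.377936111 eV
At n = ∞: E_∞ = 0 eV

Ionization energy = E_∞ - E_6 = 0 - (-0.377936111) = 0.377936111 eV
Ionization energy ≈ 0.377936 eV

This is also called the binding energy of the electron in state n = 6.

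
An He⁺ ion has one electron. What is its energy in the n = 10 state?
-0.5442 eV

For hydrogen-like ions, the energy levels scale with Z²:
E_n = -13.6057 Z² / n² eV

For He⁺ (Z = 2) at n = 10:
E_10 = -13.6057 × 2² / 10²
E_10 = -13.6057 × 4 / 100
E_10 = -54.4228 / 100
E_10 = -0.5442 eV

The energy is 4 times more negative than hydrogen at the same n due to the stronger nuclear charge.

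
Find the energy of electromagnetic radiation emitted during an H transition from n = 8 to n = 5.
0.331639 eV

The energy levels are E_n = -13.6057 eV / n².

Energy at n = 8: E_8 = -13.6057 / 8² = -0.212589063 eV
Energy at n = 5: E_5 = -13.6057 / 5² = -0.544228000 eV

For emission (electron falling to lower state), the photon energy is:
E_photon = E_8 - E_5 = |-0.212589063 - (-0.544228000)|
E_photon = 0.331639 eV

This energy is carried away by the emitted photon.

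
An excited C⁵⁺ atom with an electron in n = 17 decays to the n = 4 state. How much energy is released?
28.9180 eV

The energy levels are E_n = -13.6057 Z² eV / n².

Energy at n = 17: E_17 = -13.6057 × 6² / 17² = -1.6948277 eV
Energy at n = 4: E_4 = -13.6057 × 6² / 4² = -30.6128250 eV

For emission (electron falling to lower state), the photon energy is:
E_photon = E_17 - E_4 = |-1.6948277 - (-30.6128250)|
E_photon = 28.9180 eV

This energy is carried away by the emitted photon.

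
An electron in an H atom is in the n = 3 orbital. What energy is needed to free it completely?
1.5117 eV

The ionization energy is the energy needed to remove the electron completely (n → ∞).

For hydrogen, E_n = -13.6057 eV / n².

At n = 3: E_3 = -13.6057 / 3² = -1.5117444 eV
At n = ∞: E_∞ = 0 eV

Ionization energy = E_∞ - E_3 = 0 - (-1.5117444) = 1.5117444 eV
Ionization energy ≈ 1.5117 eV

This is also called the binding energy of the electron in state n = 3.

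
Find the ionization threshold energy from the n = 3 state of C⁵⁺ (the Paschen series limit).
54.422800 eV

The series limit corresponds to the transition from n = ∞ to n = 3.
This is the highest energy (shortest wavelength) transition in the Paschen series.

E_∞ = 0 eV
E_3 = -13.6057 × 6² / 3² = -54.422800 eV

Energy at series limit:
ΔE = E_∞ - E_3 = 0 - (-54.422800) = 54.422800 eV

This energy equals the ionization energy from the n = 3 state of C⁵⁺.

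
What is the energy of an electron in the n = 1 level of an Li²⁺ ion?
-122.4513 eV

For hydrogen-like ions, the energy levels scale with Z²:
E_n = -13.6057 Z² / n² eV

For Li²⁺ (Z = 3) at n = 1:
E_1 = -13.6057 × 3² / 1²
E_1 = -13.6057 × 9 / 1
E_1 = -122.4513 / 1
E_1 = -122.4513 eV

The energy is 9 times more negative than hydrogen at the same n due to the stronger nuclear charge.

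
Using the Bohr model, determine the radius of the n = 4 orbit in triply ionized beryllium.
0.2117 nm (or 2.1167 Å)

The Bohr radius formula is:
r_n = n² a₀ / Z

where a₀ = 0.0529177 nm is the Bohr radius.

For Be³⁺ (Z = 4) at n = 4:
r_4 = 4² × 0.0529177 nm / 4
r_4 = 16 × 0.0529177 nm / 4
r_4 = 0.84668 nm / 4
r_4 = 0.2117 nm

The electron orbits at approximately 0.2117 nm from the nucleus.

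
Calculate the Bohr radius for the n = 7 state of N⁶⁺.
0.370424 nm (or 3.704240 Å)

The Bohr radius formula is:
r_n = n² a₀ / Z

where a₀ = 0.052917721 nm is the Bohr radius.

For N⁶⁺ (Z = 7) at n = 7:
r_7 = 7² × 0.052917721 nm / 7
r_7 = 49 × 0.052917721 nm / 7
r_7 = 2.5929683 nm / 7
r_7 = 0.370424 nm

The electron orbits at approximately 0.370424 nm from the nucleus.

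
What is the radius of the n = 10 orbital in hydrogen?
5.291772 nm (or 52.917721 Å)

The Bohr radius formula is:
r_n = n² a₀ / Z

where a₀ = 0.052917721 nm is the Bohr radius.

For H (Z = 1) at n = 10:
r_10 = 10² × 0.052917721 nm / 1
r_10 = 100 × 0.052917721 nm / 1
r_10 = 5.2917721 nm / 1
r_10 = 5.291772 nm

The electron orbits at approximately 5.291772 nm from the nucleus.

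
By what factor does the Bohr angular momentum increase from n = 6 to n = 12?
2.000

In the Bohr model, L_n = nℏ, so the ratio is purely the ratio of quantum numbers:

L_12/L_6 = 12ℏ / 6ℏ = 12/6 = 2.000

The angular momentum scales linearly with n.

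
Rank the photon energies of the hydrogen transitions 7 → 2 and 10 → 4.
7 → 2

Calculate the energy for each transition:

Transition 7 → 2:
ΔE₁ = |E_2 - E_7| = |-13.6057/2² - (-13.6057/7²)|
ΔE₁ = |-3.40142500000 - (-0.27766734694)| = 3.12375765 eV

Transition 10 → 4:
ΔE₂ = |E_4 - E_10| = |-13.6057/4² - (-13.6057/10²)|
ΔE₂ = |-0.85035625000 - (-0.13605700000)| = 0.71429925 eV

Since 3.12375765 eV > 0.71429925 eV, the transition 7 → 2 emits the more energetic photon.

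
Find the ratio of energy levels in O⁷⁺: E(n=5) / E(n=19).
14.4400

Using E_n = -13.6057 Z² / n² eV with Z = 8:

E_5 = -13.6057 × 8² / 5² = -870.7648 / 25 = -34.8305920000 eV
E_19 = -13.6057 × 8² / 19² = -870.7648 / 361 = -2.4120908587 eV

The ratio is:
E_5/E_19 = (-34.8305920000) / (-2.4120908587)
E_5/E_19 = (-870.7648/25) / (-870.7648/361)
E_5/E_19 = 361/25
E_5/E_19 = 14.4400
(Note: the Z² factors cancel in the ratio.)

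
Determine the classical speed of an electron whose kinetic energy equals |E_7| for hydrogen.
3.1253e+05 m/s (or 0.10% of c)

The binding energy at n = 7 for hydrogen is:
E_7 = -13.6057/7² = -0.27766735 eV
|E_7| = 0.27766735 eV

Convert to Joules:
KE = 0.27766735 eV × (1.602177 × 10⁻¹⁹ J/eV) = 4.448722e-20 J

Using KE = ½mv²:
v = √(2·KE/m_e)
v = √(2 × 4.448722e-20 J / 9.10938 × 10⁻³¹ kg)
v = 3.1253e+05 m/s

This is approximately 0.10% the speed of light.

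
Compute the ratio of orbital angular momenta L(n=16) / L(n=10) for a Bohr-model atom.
1.600000

In the Bohr model, L_n = nℏ, so the ratio is purely the ratio of quantum numbers:

L_16/L_10 = 16ℏ / 10ℏ = 16/10 = 1.600000

The angular momentum scales linearly with n.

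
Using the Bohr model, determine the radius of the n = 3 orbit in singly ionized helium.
0.2381 nm (or 2.3813 Å)

The Bohr radius formula is:
r_n = n² a₀ / Z

where a₀ = 0.0529177 nm is the Bohr radius.

For He⁺ (Z = 2) at n = 3:
r_3 = 3² × 0.0529177 nm / 2
r_3 = 9 × 0.0529177 nm / 2
r_3 = 0.47626 nm / 2
r_3 = 0.2381 nm

The electron orbits at approximately 0.2381 nm from the nucleus.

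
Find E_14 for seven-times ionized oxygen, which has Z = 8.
-4.44268 eV

For hydrogen-like ions, the energy levels scale with Z²:
E_n = -13.6057 Z² / n² eV

For O⁷⁺ (Z = 8) at n = 14:
E_14 = -13.6057 × 8² / 14²
E_14 = -13.6057 × 64 / 196
E_14 = -870.7648 / 196
E_14 = -4.44268 eV

The energy is 64 times more negative than hydrogen at the same n due to the stronger nuclear charge.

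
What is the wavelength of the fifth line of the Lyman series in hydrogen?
93.730128 nm

The lines of a series are numbered from the longest wavelength (smallest ΔE) outward; the fifth line is the transition from n = n_f + 5 to n_f.
The Lyman series has all transitions ending at n_f = 1.

For H, the fifth line (ε-line) is the jump from n = 6 to n = 1:
E_6 = -13.6057 / 6² = -0.37793611 eV
E_1 = -13.6057 / 1² = -13.60570000 eV
ΔE = E_6 - E_1 = 13.22776389 eV

λ = hc/E = 1239.84 eV·nm / 13.22776389 eV
λ = 93.730128 nm

This is the ε-line of the Lyman series in H.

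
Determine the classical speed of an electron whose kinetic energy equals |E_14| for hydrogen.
1.56264e+05 m/s (or 0.05212% of c)

The binding energy at n = 14 for hydrogen is:
E_14 = -13.6057/14² = -0.0694168367 eV
|E_14| = 0.0694168367 eV

Convert to Joules:
KE = 0.0694168367 eV × (1.602177 × 10⁻¹⁹ J/eV) = 1.1121806e-20 J

Using KE = ½mv²:
v = √(2·KE/m_e)
v = √(2 × 1.1121806e-20 J / 9.10938 × 10⁻³¹ kg)
v = 1.56264e+05 m/s

This is approximately 0.05212% the speed of light.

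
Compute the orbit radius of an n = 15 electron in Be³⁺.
2.9766 nm (or 29.7662 Å)

The Bohr radius formula is:
r_n = n² a₀ / Z

where a₀ = 0.0529177 nm is the Bohr radius.

For Be³⁺ (Z = 4) at n = 15:
r_15 = 15² × 0.0529177 nm / 4
r_15 = 225 × 0.0529177 nm / 4
r_15 = 11.90648 nm / 4
r_15 = 2.9766 nm

The electron orbits at approximately 2.9766 nm from the nucleus.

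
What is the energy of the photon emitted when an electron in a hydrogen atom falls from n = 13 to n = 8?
0.132082 eV

The energy levels are E_n = -13.6057 eV / n².

Energy at n = 13: E_13 = -13.6057 / 13² = -0.080507101 eV
Energy at n = 8: E_8 = -13.6057 / 8² = -0.212589063 eV

For emission (electron falling to lower state), the photon energy is:
E_photon = E_13 - E_8 = |-0.080507101 - (-0.212589063)|
E_photon = 0.132082 eV

This energy is carried away by the emitted photon.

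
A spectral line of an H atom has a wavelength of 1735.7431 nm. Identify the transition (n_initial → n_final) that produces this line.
n = 10 → n = 4

First, find the photon energy from the wavelength (hc = 1239.84 eV·nm):
E = hc/λ = 1239.84 eV·nm / 1735.7431 nm = 0.71429925 eV

The energy levels of hydrogen satisfy E_n = -13.6057 / n² eV, so an emission n_i → n_f releases
ΔE = 13.6057 × (1/n_f² − 1/n_i²) eV.

Setting ΔE equal to the photon energy:
1/n_f² − 1/n_i² = 0.71429925 / 13.6057 = 0.052500000

Since 1/n_i² must be positive, we need 1/n_f² > 0.052500000, i.e. n_f ≤ 4. For each allowed n_f, solve n_i = (1/n_f² − 0.052500000)^(−1/2) and check whether it is a whole number:
  n_f = 1: 1/n_i² = 1.000000000 − 0.052500000 = 0.947500000 → n_i = 1.027  (not an integer) ✗
  n_f = 2: 1/n_i² = 0.250000000 − 0.052500000 = 0.197500000 → n_i = 2.250  (not an integer) ✗
  n_f = 3: 1/n_i² = 0.111111111 − 0.052500000 = 0.058611111 → n_i = 4.131  (not an integer) ✗
  n_f = 4: 1/n_i² = 0.062500000 − 0.052500000 = 0.010000000 → n_i = 10.000  → integer, n_i = 10 ✓

Only n_f = 4 gives an integer upper level, n_i = 10.

The transition is from n = 10 to n = 4 (emission).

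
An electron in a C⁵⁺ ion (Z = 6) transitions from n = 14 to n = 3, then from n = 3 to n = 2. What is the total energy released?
119.95 eV

The energy levels of C⁵⁺ are E_n = -13.6057 × 6² / n² eV.

First transition (14 → 3):
ΔE₁ = |E_3 - E_14|
ΔE₁ = |-54.42280000 - (-2.49900612)| = 51.92379 eV

Second transition (3 → 2):
ΔE₂ = |E_2 - E_3|
ΔE₂ = |-122.45130000 - (-54.42280000)| = 68.02850 eV

Total energy released:
E_total = ΔE₁ + ΔE₂ = 51.92379 + 68.02850 = 119.95 eV

Note: This equals the direct transition 14 → 2: 119.95 eV ✓
Energy is conserved regardless of the path taken.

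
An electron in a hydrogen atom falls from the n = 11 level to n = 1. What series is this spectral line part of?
Lyman series

The spectral series in hydrogen are named based on the final (lower) energy level:
- Lyman series: n_final = 1 (ultraviolet)
- Balmer series: n_final = 2 (visible/near-UV)
- Paschen series: n_final = 3 (infrared)
- Brackett series: n_final = 4 (infrared)
- Pfund series: n_final = 5 (far infrared)

Since this transition ends at n = 1, it belongs to the Lyman series.

For reference, this 11 → 1 line has photon energy
ΔE = 13.6057 eV × (1/1² - 1/11²) = 13.493256 eV,
corresponding to wavelength λ = hc/ΔE = 1239.84 eV·nm / 13.493256 eV = 91.8859 nm in the ultraviolet region.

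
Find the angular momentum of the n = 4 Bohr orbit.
4.2183e-34 J·s (or 4ℏ)

In the Bohr model, angular momentum is quantized:
L = nℏ

where ℏ = h/(2π) = 1.054572e-34 J·s

For n = 4:
L = 4 × 1.054572e-34 J·s
L = 4.2183e-34 J·s

This can also be written as L = 4ℏ.
The angular momentum is an integer multiple of the reduced Planck constant.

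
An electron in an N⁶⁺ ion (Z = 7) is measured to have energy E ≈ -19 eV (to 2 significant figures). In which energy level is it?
n = 6

The exact energy levels follow E_n = -13.6057 Z² / n² eV with Z = 7.

The measured value (-19 eV) is reported to only 2 significant figures, so we must test candidate n values and see which one matches to that precision.

Candidate energies:
  n = 4:  E = -13.6057 × 7² / 4² = -41.66746 eV
  n = 5:  E = -13.6057 × 7² / 5² = -26.66717 eV
  n = 6:  E = -13.6057 × 7² / 6² = -18.51887 eV  ← matches
  n = 7:  E = -13.6057 × 7² / 7² = -13.60570 eV
  n = 8:  E = -13.6057 × 7² / 8² = -10.41686 eV

Checking against the measurement of -19 eV (2 sig figs), only n = 6 agrees:
E_6 = -18.51887 eV, which rounds to -19 eV ✓

Therefore n = 6.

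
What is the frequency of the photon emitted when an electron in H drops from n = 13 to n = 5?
1.12127e+14 Hz

First, find the transition energy:
E_13 = -13.6057 / 13² = -0.080507101 eV
E_5 = -13.6057 / 5² = -0.544228000 eV
|ΔE| = |E_5 - E_13| = 0.463720899 eV

Convert to Joules: E = 0.463720899 eV × (1.602177 × 10⁻¹⁹ J/eV) = 7.4296296e-20 J

Using E = hf:
f = E/h = 7.4296296e-20 J / (6.62607 × 10⁻³⁴ J·s)
f = 1.12127e+14 Hz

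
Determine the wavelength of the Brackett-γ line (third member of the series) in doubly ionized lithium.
240.549 nm

The lines of a series are numbered from the longest wavelength (smallest ΔE) outward; the third line is the transition from n = n_f + 3 to n_f.
The Brackett series has all transitions ending at n_f = 4.

For Li²⁺ (Z = 3), the third line (γ-line) is the jump from n = 7 to n = 4:
E_7 = -13.6057 × 3² / 7² = -2.4990061 eV
E_4 = -13.6057 × 3² / 4² = -7.6532063 eV
ΔE = E_7 - E_4 = 5.1542002 eV

λ = hc/E = 1239.84 eV·nm / 5.1542002 eV
λ = 240.549 nm

This is the γ-line of the Brackett series in Li²⁺.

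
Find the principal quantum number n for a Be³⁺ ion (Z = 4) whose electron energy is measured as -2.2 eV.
n = 10

The exact energy levels follow E_n = -13.6057 Z² / n² eV with Z = 4.

The measured value (-2.2 eV) is reported to only 2 significant figures, so we must test candidate n values and see which one matches to that precision.

Candidate energies:
  n = 8:  E = -13.6057 × 4² / 8² = -3.40143 eV
  n = 9:  E = -13.6057 × 4² / 9² = -2.68755 eV
  n = 10:  E = -13.6057 × 4² / 10² = -2.17691 eV  ← matches
  n = 11:  E = -13.6057 × 4² / 11² = -1.79910 eV
  n = 12:  E = -13.6057 × 4² / 12² = -1.51174 eV

Checking against the measurement of -2.2 eV (2 sig figs), only n = 10 agrees:
E_10 = -2.17691 eV, which rounds to -2.2 eV ✓

Therefore n = 10.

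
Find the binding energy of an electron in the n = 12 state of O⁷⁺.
6.05 eV

The ionization energy is the energy needed to remove the electron completely (n → ∞).

For a hydrogen-like ion with Z = 8, E_n = -13.6057 Z² / n² eV.

At n = 12: E_12 = -13.6057 × 8² / 12² = -6.04698 eV
At n = ∞: E_∞ = 0 eV

Ionization energy = E_∞ - E_12 = 0 - (-6.04698) = 6.04698 eV
Ionization energy ≈ 6.05 eV

This is also called the binding energy of the electron in state n = 12.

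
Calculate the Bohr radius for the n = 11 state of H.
6.4030 nm (or 64.0304 Å)

The Bohr radius formula is:
r_n = n² a₀ / Z

where a₀ = 0.0529177 nm is the Bohr radius.

For H (Z = 1) at n = 11:
r_11 = 11² × 0.0529177 nm / 1
r_11 = 121 × 0.0529177 nm / 1
r_11 = 6.40304 nm / 1
r_11 = 6.4030 nm

The electron orbits at approximately 6.4030 nm from the nucleus.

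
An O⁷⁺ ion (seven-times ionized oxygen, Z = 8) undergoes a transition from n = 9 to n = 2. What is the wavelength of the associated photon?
5.991272 nm

First, find the transition energy using E_n = -13.6057 Z² / n² eV:
E_9 = -13.6057 × 8² / 9² = -10.75018272 eV
E_2 = -13.6057 × 8² / 2² = -217.69120000 eV

Photon energy: |ΔE| = |E_2 - E_9| = 206.94101728 eV

Convert to wavelength using E = hc/λ with hc = 1239.84 eV·nm:
λ = hc/E = 1239.84 eV·nm / 206.94101728 eV
λ = 5.991272 nm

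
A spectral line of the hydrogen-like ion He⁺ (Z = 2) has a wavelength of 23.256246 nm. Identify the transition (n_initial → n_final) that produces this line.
n = 7 → n = 1

First, find the photon energy from the wavelength (hc = 1239.84 eV·nm):
E = hc/λ = 1239.84 eV·nm / 23.256246 nm = 53.312130 eV

The energy levels of He⁺ satisfy E_n = -13.6057 × 2² / n² eV, so an emission n_i → n_f releases
ΔE = 13.6057 × 2² × (1/n_f² − 1/n_i²) eV.

Setting ΔE equal to the photon energy:
1/n_f² − 1/n_i² = 53.312130 / (13.6057 × 2²) = 0.97959183

Since 1/n_i² must be positive, we need 1/n_f² > 0.97959183, i.e. n_f ≤ 1. For each allowed n_f, solve n_i = (1/n_f² − 0.97959183)^(−1/2) and check whether it is a whole number:
  n_f = 1: 1/n_i² = 1.00000000 − 0.97959183 = 0.02040817 → n_i = 7.000  → integer, n_i = 7 ✓

Only n_f = 1 gives an integer upper level, n_i = 7.

The transition is from n = 7 to n = 1 (emission).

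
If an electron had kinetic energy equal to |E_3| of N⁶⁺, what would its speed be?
5.105e+06 m/s (or 1.7027% of c)

The binding energy at n = 3 for N⁶⁺ is:
E_3 = -13.6057 × 7²/3² = -74.075478 eV
|E_3| = 74.075478 eV

Convert to Joules:
KE = 74.075478 eV × (1.602177 × 10⁻¹⁹ J/eV) = 1.18682e-17 J

Using KE = ½mv²:
v = √(2·KE/m_e)
v = √(2 × 1.18682e-17 J / 9.10938 × 10⁻³¹ kg)
v = 5.105e+06 m/s

This is approximately 1.7027% the speed of light.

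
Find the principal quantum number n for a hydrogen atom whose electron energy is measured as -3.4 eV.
n = 2

The exact energy levels follow E_n = -13.6057 eV / n².

The measured value (-3.4 eV) is reported to only 2 significant figures, so we must test candidate n values and see which one matches to that precision.

Candidate energies:
  n = 1:  E = -13.6057/1² = -13.60570 eV
  n = 2:  E = -13.6057/2² = -3.40143 eV  ← matches
  n = 3:  E = -13.6057/3² = -1.51174 eV
  n = 4:  E = -13.6057/4² = -0.85036 eV

Checking against the measurement of -3.4 eV (2 sig figs), only n = 2 agrees:
E_2 = -3.40143 eV, which rounds to -3.4 eV ✓

Therefore n = 2.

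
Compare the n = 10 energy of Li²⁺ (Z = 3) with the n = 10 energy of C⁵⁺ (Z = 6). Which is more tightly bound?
C⁵⁺ at n = 10 (E = -4.8981 eV)

Using E_n = -13.6057 Z² / n² eV:

Li²⁺ (Z = 3) at n = 10:
E = -13.6057 × 3² / 10² = -13.6057 × 9 / 100 = -1.2245130 eV

C⁵⁺ (Z = 6) at n = 10:
E = -13.6057 × 6² / 10² = -13.6057 × 36 / 100 = -4.8980520 eV

Since -4.8980520 eV < -1.2245130 eV,
C⁵⁺ at n = 10 is more tightly bound (requires more energy to ionize).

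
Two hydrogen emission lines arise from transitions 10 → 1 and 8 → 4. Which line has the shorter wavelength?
10 → 1

Calculate the energy for each transition:

Transition 10 → 1:
ΔE₁ = |E_1 - E_10| = |-13.6057/1² - (-13.6057/10²)|
ΔE₁ = |-13.6057000000 - (-0.1360570000)| = 13.4696430 eV

Transition 8 → 4:
ΔE₂ = |E_4 - E_8| = |-13.6057/4² - (-13.6057/8²)|
ΔE₂ = |-0.8503562500 - (-0.2125890625)| = 0.6377672 eV

Since 13.4696430 eV > 0.6377672 eV, the transition 10 → 1 emits the more energetic photon.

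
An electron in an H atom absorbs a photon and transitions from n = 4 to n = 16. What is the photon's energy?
0.80 eV

The energy levels of a hydrogen-like atom are E_n = -13.6057 eV / n².

Energy at n = 4: E_4 = -13.6057 / 4² = -0.85036 eV
Energy at n = 16: E_16 = -13.6057 / 16² = -0.05315 eV

The excitation energy is the difference:
ΔE = E_16 - E_4
ΔE = -0.05315 - (-0.85036)
ΔE = 0.80 eV

Since this is positive, energy must be absorbed (photon absorption).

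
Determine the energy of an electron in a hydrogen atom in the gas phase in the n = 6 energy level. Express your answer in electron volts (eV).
-0.37794 eV

The energy levels of a hydrogen-like atom are given by:
E_n = -13.6057 eV / n²

For n = 6:
E_6 = -13.6057 eV / 6²
E_6 = -13.6057 eV / 36
E_6 = -0.37794 eV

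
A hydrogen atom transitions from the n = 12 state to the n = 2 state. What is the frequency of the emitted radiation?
7.99615e+14 Hz

First, find the transition energy:
E_12 = -13.6057 / 12² = -0.09448403 eV
E_2 = -13.6057 / 2² = -3.40142500 eV
|ΔE| = |E_2 - E_12| = 3.30694097 eV

Convert to Joules: E = 3.30694097 eV × (1.602177 × 10⁻¹⁹ J/eV) = 5.2983048e-19 J

Using E = hf:
f = E/h = 5.2983048e-19 J / (6.62607 × 10⁻³⁴ J·s)
f = 7.99615e+14 Hz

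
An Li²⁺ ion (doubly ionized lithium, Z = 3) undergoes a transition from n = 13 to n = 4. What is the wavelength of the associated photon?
178.94 nm

First, find the transition energy using E_n = -13.6057 Z² / n² eV:
E_13 = -13.6057 × 3² / 13² = -0.724564 eV
E_4 = -13.6057 × 3² / 4² = -7.653206 eV

Photon energy: |ΔE| = |E_4 - E_13| = 6.928642 eV

Convert to wavelength using E = hc/λ with hc = 1239.84 eV·nm:
λ = hc/E = 1239.84 eV·nm / 6.928642 eV
λ = 178.94 nm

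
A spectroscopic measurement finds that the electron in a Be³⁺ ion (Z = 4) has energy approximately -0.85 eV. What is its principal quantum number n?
n = 16

The exact energy levels follow E_n = -13.6057 Z² / n² eV with Z = 4.

The measured value (-0.85 eV) is reported to only 2 significant figures, so we must test candidate n values and see which one matches to that precision.

Candidate energies:
  n = 14:  E = -13.6057 × 4² / 14² = -1.11067 eV
  n = 15:  E = -13.6057 × 4² / 15² = -0.96752 eV
  n = 16:  E = -13.6057 × 4² / 16² = -0.85036 eV  ← matches
  n = 17:  E = -13.6057 × 4² / 17² = -0.75326 eV
  n = 18:  E = -13.6057 × 4² / 18² = -0.67189 eV

Checking against the measurement of -0.85 eV (2 sig figs), only n = 16 agrees:
E_16 = -0.85036 eV, which rounds to -0.85 eV ✓

Therefore n = 16.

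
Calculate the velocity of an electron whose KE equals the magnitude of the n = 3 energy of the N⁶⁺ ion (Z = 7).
5.1046e+06 m/s (or 1.70272% of c)

The binding energy at n = 3 for N⁶⁺ is:
E_3 = -13.6057 × 7²/3² = -74.0754778 eV
|E_3| = 74.0754778 eV

Convert to Joules:
KE = 74.0754778 eV × (1.602177 × 10⁻¹⁹ J/eV) = 1.186820e-17 J

Using KE = ½mv²:
v = √(2·KE/m_e)
v = √(2 × 1.186820e-17 J / 9.10938 × 10⁻³¹ kg)
v = 5.1046e+06 m/s

This is approximately 1.70272% the speed of light.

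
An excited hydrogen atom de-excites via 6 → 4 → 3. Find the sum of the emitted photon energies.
1.1338 eV

The energy levels of hydrogen are E_n = -13.6057 / n² eV.

First transition (6 → 4):
ΔE₁ = |E_4 - E_6|
ΔE₁ = |-0.8503562500 - (-0.3779361111)| = 0.4724201 eV

Second transition (4 → 3):
ΔE₂ = |E_3 - E_4|
ΔE₂ = |-1.5117444444 - (-0.8503562500)| = 0.6613882 eV

Total energy released:
E_total = ΔE₁ + ΔE₂ = 0.4724201 + 0.6613882 = 1.1338 eV

Note: This equals the direct transition 6 → 3: 1.1338 eV ✓
Energy is conserved regardless of the path taken.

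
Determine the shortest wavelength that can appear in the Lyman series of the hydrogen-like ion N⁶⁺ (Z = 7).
1.85972 nm

The series limit corresponds to the transition from n = ∞ to n = 1.
This is the highest energy (shortest wavelength) transition in the Lyman series.

E_∞ = 0 eV
E_1 = -13.6057 × 7² / 1² = -666.6793000 eV

Energy at series limit:
ΔE = E_∞ - E_1 = 0 - (-666.6793000) = 666.6793000 eV
λ = hc/E = 1239.84 eV·nm / 666.6793000 eV = 1.85972 nm

This energy equals the ionization energy from the n = 1 state of N⁶⁺.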